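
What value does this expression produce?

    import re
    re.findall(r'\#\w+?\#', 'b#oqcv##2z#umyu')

`findall` yields the raw match text (2 of them) because the pattern has no groups.

['#oqcv#', '#2z#']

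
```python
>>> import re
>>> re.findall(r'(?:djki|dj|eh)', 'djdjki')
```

['dj', 'djki']

Branches in `(...|...)` are attempted left-to-right; the first branch that allows the whole pattern to succeed is taken.
Matches: at [0:2] → 'dj'; at [2:6] → 'djki'.
Since nothing is captured, `findall` lists the 2 matched substrings directly.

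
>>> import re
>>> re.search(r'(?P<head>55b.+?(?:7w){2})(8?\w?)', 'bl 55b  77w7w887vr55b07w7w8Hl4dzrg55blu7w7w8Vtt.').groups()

('55b  77w7w', '88')

The match spans [3:15] → '55b  77w7w88'.
Captured: group 1 = '55b  77w7w', group 2 = '88'.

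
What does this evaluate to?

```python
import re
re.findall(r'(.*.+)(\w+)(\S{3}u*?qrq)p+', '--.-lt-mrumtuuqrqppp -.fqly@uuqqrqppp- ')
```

With 3 capturing groups, `findall` returns a 3-tuple per match.

[('--.-lt-mru', 'm', 'tuuqrq')]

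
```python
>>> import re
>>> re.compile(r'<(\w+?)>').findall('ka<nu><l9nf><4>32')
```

Because there's exactly one group, `findall` drops the full match and keeps group 1 from each hit.

['nu', 'l9nf', '4']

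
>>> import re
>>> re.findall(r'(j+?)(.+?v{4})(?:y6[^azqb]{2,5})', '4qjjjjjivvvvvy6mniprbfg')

[('j', 'jjjjivvvvv')]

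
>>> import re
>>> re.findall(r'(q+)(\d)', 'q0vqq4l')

[('q', '0'), ('qq', '4')]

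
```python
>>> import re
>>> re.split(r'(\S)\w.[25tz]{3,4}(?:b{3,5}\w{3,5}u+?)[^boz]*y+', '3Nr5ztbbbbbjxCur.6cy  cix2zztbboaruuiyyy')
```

['', '3', '  cix2zztbboaruuiyyy']

This matches a non-whitespace character (captured); then a word character, then any character, then 3 to 4 of one of [25tz]; then 3 to 5 of the literal 'b', then 3 to 5 of a word character, then one or more of a literal 'u' (lazy) (non-capturing group); then zero or more of any character except [boz], then one or more of the literal 'y'.
Matches to split on: at [0:20] → '3Nr5ztbbbbbjxCur.6cy'.
Because the pattern has a capturing group, `split` also inserts each captured text between the pieces.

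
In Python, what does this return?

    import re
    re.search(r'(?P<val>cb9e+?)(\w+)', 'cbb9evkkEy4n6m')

None

Pattern: the literal 'cb9', then one or more of the literal 'e' (lazy) (captured as 'val'); then one or more of a word character (captured).
Unlike `match`, `search` isn't anchored — it looks for the pattern anywhere in the string.
Here no position works, so the call returns None.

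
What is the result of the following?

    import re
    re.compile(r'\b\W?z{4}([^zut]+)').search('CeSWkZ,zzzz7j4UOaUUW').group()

This matches a word boundary (`\b`, zero-width); then optionally a non-word character, then exactly 4 of the literal 'z'; then one or more of any character except [zut] (captured).
Unlike `match`, `search` isn't anchored — it looks for the pattern anywhere in the string.
The match spans [6:20] → ',zzzz7j4UOaUUW'.
Captured: group 1 = '7j4UOaUUW'.

',zzzz7j4UOaUUW'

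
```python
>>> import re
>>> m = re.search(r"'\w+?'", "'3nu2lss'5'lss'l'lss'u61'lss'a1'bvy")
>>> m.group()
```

Unlike `match`, `search` isn't anchored — it looks for the pattern anywhere in the string.
The match spans [0:9] → "'3nu2lss'".

"'3nu2lss'"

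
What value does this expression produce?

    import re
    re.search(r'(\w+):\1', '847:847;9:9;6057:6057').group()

After group 1 captures some text, `\1` only succeeds where that same text appears again.
`search` walks the string left to right and returns the first match it finds.
The match spans [0:7] → '847:847'.
Captured: group 1 = '847'.

'847:847'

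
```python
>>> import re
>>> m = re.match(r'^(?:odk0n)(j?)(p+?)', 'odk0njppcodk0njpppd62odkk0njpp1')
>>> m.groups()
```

('j', 'p')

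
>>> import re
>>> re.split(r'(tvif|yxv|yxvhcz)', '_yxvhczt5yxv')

['_', 'yxv', 'hczt5', 'yxv', '']

Branches in `(...|...)` are attempted left-to-right; the first branch that allows the whole pattern to succeed is taken.
The group in the pattern means `split` returns the separators' captures alongside the pieces.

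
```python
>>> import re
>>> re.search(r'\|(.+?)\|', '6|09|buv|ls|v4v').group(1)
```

The match spans [1:5] → '|09|'.
Captured: group 1 = '09'.

'09'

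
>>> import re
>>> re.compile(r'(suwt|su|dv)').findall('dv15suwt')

['dv', 'suwt']

Branches in `(...|...)` are attempted left-to-right; the first branch that allows the whole pattern to succeed is taken.
Scanning left to right: at [0:2] match 'dv', group 1 = 'dv'; at [4:8] match 'suwt', group 1 = 'suwt'.
One capturing group, so `findall` returns just the captured substring from each match — 2 in all.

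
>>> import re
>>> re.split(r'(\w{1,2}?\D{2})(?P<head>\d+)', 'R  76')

['', 'R  ', '76', '']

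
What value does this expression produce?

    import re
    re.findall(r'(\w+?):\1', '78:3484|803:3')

['3']

`\1` has to match the exact text group 1 already captured.
Scanning left to right: at [10:13] match '3:3', group 1 = '3'.
`findall` collects group 1 from the one match (1 total).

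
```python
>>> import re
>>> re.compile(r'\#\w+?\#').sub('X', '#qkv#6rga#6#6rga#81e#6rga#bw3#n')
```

'X6rgaX6rgaX6rgaXn'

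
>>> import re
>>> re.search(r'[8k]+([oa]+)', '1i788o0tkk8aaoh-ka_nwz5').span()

The pattern matches one or more of one of [8k]; then one or more of one of [oa] (captured).
`re.search` scans for the first position where the pattern succeeds.
The match spans [3:6] → '88o'.
Captured: group 1 = 'o'.

(3, 6)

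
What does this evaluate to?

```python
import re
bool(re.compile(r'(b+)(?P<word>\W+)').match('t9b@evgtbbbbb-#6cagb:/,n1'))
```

False

`re.match` won't scan ahead — the pattern has to work from the very first character.
Here the string doesn't start with a match, so the call returns None, and `bool(None)` is False.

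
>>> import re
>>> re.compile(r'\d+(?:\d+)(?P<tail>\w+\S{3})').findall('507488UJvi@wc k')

The pattern matches one or more of a digit; then one or more of a digit (non-capturing group); then one or more of a word character, then exactly 3 of a non-whitespace character (captured as 'tail').
Walking the string: at [0:13] match '507488UJvi@wc', group 1 = 'UJvi@wc'.
With a single group, `findall` returns only what that group captured — 1 item.

['UJvi@wc']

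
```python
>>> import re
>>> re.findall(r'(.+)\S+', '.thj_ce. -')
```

This matches one or more of any character (captured); then one or more of a non-whitespace character.
Scanning left to right: at [0:10] match '.thj_ce. -', group 1 = '.thj_ce. '.
`findall` collects group 1 from the one match (1 total).

['.thj_ce. ']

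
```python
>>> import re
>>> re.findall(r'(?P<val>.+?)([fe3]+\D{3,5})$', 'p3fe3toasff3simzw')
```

This matches one or more of any character (lazy) (captured as 'val'); then one or more of one of [fe3], then 3 to 5 of a non-digit (captured); then anchored at the end.
A non-greedy quantifier consumes as few characters as it can — just enough that the remainder of the pattern still matches from where it stops; whatever follows it matches normally.
Walking the string: at [0:17] match 'p3fe3toasff3simzw', groups = ('p3fe3toas', 'ff3simzw').
2 groups means the one result is a tuple of 2 captured strings — 1 here.

[('p3fe3toas', 'ff3simzw')]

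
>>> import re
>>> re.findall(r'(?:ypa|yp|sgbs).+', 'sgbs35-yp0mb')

`findall` yields the raw match text (1 of them) because the pattern has no groups.

['sgbs35-yp0mb']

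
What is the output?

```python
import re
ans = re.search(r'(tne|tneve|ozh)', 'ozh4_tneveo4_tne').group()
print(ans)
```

ozh

`re.search` tries every starting position until one works.
The match spans [0:3] → 'ozh'.
Captured: group 1 = 'ozh'.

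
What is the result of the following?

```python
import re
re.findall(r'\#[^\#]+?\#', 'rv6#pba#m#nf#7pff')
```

Matches: at [3:8] → '#pba#'; at [9:13] → '#nf#'.
No capturing groups, so `findall` returns the 2 full match strings.

['#pba#', '#nf#']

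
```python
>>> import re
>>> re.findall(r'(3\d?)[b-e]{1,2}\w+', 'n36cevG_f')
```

['36']

Pattern: a literal '3', then optionally a digit (captured); then 1 to 2 of a character in [b-e]; then one or more of a word character.
`findall` collects group 1 from the one match (1 total).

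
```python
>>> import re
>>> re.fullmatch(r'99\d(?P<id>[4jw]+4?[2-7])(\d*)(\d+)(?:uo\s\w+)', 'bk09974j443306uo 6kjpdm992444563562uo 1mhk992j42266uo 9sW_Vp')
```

None

For `fullmatch`, every character of the input must be accounted for by the pattern.
Here the string isn't matched end-to-end, so the call returns None.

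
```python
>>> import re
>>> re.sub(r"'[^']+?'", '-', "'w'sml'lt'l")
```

'-sml-l'

Every occurrence is swapped for '-'.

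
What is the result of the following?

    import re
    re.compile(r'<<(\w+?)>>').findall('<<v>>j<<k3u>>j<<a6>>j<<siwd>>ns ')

['v', 'k3u', 'a6', 'siwd']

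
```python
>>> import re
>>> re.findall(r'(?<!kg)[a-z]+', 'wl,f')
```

A negative assertion filters positions out without eating any characters.
`findall` yields the raw match text (2 of them) because the pattern has no groups.

['wl', 'f']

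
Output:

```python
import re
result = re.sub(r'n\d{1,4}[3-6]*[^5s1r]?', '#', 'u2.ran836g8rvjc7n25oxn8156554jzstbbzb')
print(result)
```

Pattern: a literal 'n', then 1 to 4 of a digit, then zero or more of a character in [3-6]; then optionally any character except [5s1r].
Matches: at [5:10] → 'n836g'; at [16:20] → 'n25o'; at [21:30] → 'n8156554j'.
`sub` substitutes '#' at each match site.

u2.ra#8rvjc7#x#zstbbzb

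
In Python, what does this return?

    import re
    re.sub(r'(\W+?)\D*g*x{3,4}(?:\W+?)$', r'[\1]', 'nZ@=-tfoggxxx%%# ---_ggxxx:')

'nZ[@]'

Pattern: one or more of a non-word character (lazy) (captured); then zero or more of a non-digit, then zero or more of a literal 'g', then 3 to 4 of the literal 'x'; then one or more of a non-word character (lazy) (non-capturing group); then anchored at the end.
A non-greedy quantifier consumes as few characters as it can — just enough that the remainder of the pattern still matches from where it stops; whatever follows it matches normally.
Matches: at [2:27] → '@=-tfoggxxx%%# ---_ggxxx:'.
`\1` in the replacement pulls in group 1's text for each match.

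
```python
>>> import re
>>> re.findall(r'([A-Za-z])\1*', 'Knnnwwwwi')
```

['K', 'n', 'w', 'i']

`\1` is not a pattern — it's the concrete string captured by group 1, re-applied verbatim.
`findall` collects group 1 from each match (4 total).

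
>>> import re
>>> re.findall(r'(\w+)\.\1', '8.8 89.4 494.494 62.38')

`\1` has to match the exact text group 1 already captured.
With a single group, `findall` returns only what that group captured — 2 items.

['8', '494']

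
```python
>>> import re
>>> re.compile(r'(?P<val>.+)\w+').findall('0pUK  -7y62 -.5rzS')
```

This matches one or more of any character (captured as 'val'); then one or more of a word character.
Matches: at [0:18] match '0pUK  -7y62 -.5rzS', group 1 = '0pUK  -7y62 -.5rz'.
`findall` collects group 1 from the one match (1 total).

['0pUK  -7y62 -.5rz']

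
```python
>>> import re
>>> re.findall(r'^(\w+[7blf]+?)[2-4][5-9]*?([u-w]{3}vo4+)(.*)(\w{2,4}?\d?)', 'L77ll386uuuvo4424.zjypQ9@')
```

[('L77ll', 'uuuvo44', '24.zjyp', 'Q9')]

The pattern matches anchored at the start of the string; then one or more of a word character, then one or more of one of [7blf] (lazy) (captured); then a character in [2-4], then zero or more of a character in [5-9] (lazy); then exactly 3 of a character in [u-w], then the literal 'vo', then one or more of the literal '4' (captured); then zero or more of any character (captured); then 2 to 4 of a word character (lazy), then optionally a digit (captured).
Matches: at [0:24] match 'L77ll386uuuvo4424.zjypQ9', groups = ('L77ll', 'uuuvo44', '24.zjyp', 'Q9').
With 4 capturing groups, `findall` returns a 4-tuple per match.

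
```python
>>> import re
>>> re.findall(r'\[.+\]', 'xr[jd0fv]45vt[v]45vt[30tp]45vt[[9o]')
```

['[jd0fv]45vt[v]45vt[30tp]45vt[[9o]']

With no groups in the pattern, `findall` gives back each whole match — 1 here.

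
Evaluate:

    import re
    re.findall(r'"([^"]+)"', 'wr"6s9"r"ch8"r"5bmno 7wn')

Matches: at [2:7] match '"6s9"', group 1 = '6s9'; at [8:13] match '"ch8"', group 1 = 'ch8'.
With a single group, `findall` returns only what that group captured — 2 items.

['6s9', 'ch8']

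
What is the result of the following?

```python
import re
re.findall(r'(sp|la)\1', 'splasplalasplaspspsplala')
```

After group 1 captures some text, `\1` only succeeds where that same text appears again.
Matches: at [6:10] match 'lala', group 1 = 'la'; at [14:18] match 'spsp', group 1 = 'sp'; at [20:24] match 'lala', group 1 = 'la'.
With a single group, `findall` returns only what that group captured — 3 items.

['la', 'sp', 'la']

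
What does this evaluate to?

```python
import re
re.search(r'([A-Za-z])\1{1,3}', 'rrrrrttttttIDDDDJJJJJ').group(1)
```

'r'

After group 1 captures some text, `\1` only succeeds where that same text appears again.
`re.search` tries every starting position until one works.
The match spans [0:4] → 'rrrr'.
Captured: group 1 = 'r'.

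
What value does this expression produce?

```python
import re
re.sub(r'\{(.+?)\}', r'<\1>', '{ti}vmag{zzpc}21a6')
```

Because the quantifier is non-greedy, it stops expanding at the earliest point where the rest of the pattern can succeed.
Each match is replaced using the text its own group 1 captured.

'<ti>vmag<zzpc>21a6'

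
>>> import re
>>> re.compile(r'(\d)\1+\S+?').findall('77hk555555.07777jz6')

`\1` has to match the exact text group 1 already captured.
Matches: at [0:3] match '77h', group 1 = '7'; at [4:11] match '555555.', group 1 = '5'; at [12:17] match '7777j', group 1 = '7'.
Because there's exactly one group, `findall` drops the full match and keeps group 1 from each hit.

['7', '5', '7']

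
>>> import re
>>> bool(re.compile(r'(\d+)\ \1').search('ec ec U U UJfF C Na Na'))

False

A backreference is literal: `\1` must see the identical characters the first group matched.
`search` walks the string left to right and returns the first match it finds.
Here no position works, so the call returns None, and `bool(None)` is False.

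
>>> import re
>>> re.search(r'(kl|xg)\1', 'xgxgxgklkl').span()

`\1` has to match the exact text group 1 already captured.
The match spans [0:4] → 'xgxg'.

(0, 4)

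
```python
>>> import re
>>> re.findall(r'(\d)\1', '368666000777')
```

After group 1 captures some text, `\1` only succeeds where that same text appears again.
Scanning left to right: at [3:5] match '66', group 1 = '6'; at [6:8] match '00', group 1 = '0'; at [9:11] match '77', group 1 = '7'.
`findall` collects group 1 from each match (3 total).

['6', '0', '7']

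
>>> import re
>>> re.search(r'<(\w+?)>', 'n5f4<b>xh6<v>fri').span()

`re.search` scans for the first position where the pattern succeeds.
The match spans [4:7] → '<b>'.
Captured: group 1 = 'b'.

(4, 7)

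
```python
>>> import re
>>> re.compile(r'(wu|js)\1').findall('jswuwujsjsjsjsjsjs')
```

`\1` is not a pattern — it's the concrete string captured by group 1, re-applied verbatim.
Scanning left to right: at [2:6] match 'wuwu', group 1 = 'wu'; at [6:10] match 'jsjs', group 1 = 'js'; at [10:14] match 'jsjs', group 1 = 'js'; at [14:18] match 'jsjs', group 1 = 'js'.
With a single group, `findall` returns only what that group captured — 4 items.

['wu', 'js', 'js', 'js']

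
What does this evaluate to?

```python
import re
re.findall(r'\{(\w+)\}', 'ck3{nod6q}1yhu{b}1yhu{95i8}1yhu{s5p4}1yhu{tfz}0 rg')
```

Walking the string: at [3:10] match '{nod6q}', group 1 = 'nod6q'; at [14:17] match '{b}', group 1 = 'b'; at [21:27] match '{95i8}', group 1 = '95i8'; at [31:37] match '{s5p4}', group 1 = 's5p4'; at [41:46] match '{tfz}', group 1 = 'tfz'.
Because there's exactly one group, `findall` drops the full match and keeps group 1 from each hit.

['nod6q', 'b', '95i8', 's5p4', 'tfz']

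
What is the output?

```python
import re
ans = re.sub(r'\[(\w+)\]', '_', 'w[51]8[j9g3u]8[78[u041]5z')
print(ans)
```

Matches: at [1:5] → '[51]'; at [6:13] → '[j9g3u]'; at [17:23] → '[u041]'.
Every occurrence is swapped for '_'.

w_8_8[78_5z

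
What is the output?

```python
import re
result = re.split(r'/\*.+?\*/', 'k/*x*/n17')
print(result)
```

Matches to split on: at [1:6] → '/*x*/'.
Splitting on the pattern gives 2 pieces.

['k', 'n17']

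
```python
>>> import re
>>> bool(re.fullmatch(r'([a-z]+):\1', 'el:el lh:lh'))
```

False

For `fullmatch`, every character of the input must be accounted for by the pattern.
Here the pattern can't cover the whole string, so the call returns None, and `bool(None)` is False.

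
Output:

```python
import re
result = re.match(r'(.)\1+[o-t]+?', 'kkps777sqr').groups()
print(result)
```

('k',)

The match spans [0:3] → 'kkp'.
Captured: group 1 = 'k'.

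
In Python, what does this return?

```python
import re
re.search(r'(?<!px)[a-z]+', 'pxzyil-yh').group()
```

'pxzyil'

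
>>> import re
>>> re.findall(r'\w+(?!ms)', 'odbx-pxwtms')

['odbx', 'pxwtms']

A negative assertion filters positions out without eating any characters.
Walking the string: at [0:4] → 'odbx'; at [5:11] → 'pxwtms'.
`findall` yields the raw match text (2 of them) because the pattern has no groups.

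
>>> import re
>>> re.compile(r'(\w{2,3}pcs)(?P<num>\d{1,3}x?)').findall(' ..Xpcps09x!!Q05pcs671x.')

[('Q05pcs', '671x')]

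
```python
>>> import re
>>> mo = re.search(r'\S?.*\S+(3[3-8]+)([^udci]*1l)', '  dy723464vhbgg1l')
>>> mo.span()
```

(0, 17)

The pattern matches optionally a non-whitespace character, then zero or more of any character; then one or more of a non-whitespace character; then the literal '3', then one or more of a character in [3-8] (captured); then zero or more of any character except [udci], then the literal '1l' (captured).
`re.search` tries every starting position until one works.
The match spans [0:17] → '  dy723464vhbgg1l'.
Captured: group 1 = '3464', group 2 = 'vhbgg1l'.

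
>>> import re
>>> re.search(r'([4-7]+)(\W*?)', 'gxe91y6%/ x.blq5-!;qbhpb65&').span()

This matches one or more of a character in [4-7] (captured); then zero or more of a non-word character (lazy) (captured).
With the lazy modifier that quantifier settles for the fewest repetitions that let the rest of the pattern succeed (the atoms after it are unaffected and can still be greedy).
Unlike `match`, `search` isn't anchored — it looks for the pattern anywhere in the string.
The match spans [6:7] → '6'.
Captured: group 1 = '6', group 2 = ''.

(6, 7)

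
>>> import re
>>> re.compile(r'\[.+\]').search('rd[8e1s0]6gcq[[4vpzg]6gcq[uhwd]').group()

'[8e1s0]6gcq[[4vpzg]6gcq[uhwd]'

The match spans [2:31] → '[8e1s0]6gcq[[4vpzg]6gcq[uhwd]'.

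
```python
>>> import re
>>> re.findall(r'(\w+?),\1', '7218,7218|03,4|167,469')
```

A backreference is literal: `\1` must see the identical characters the first group matched.
With a single group, `findall` returns only what that group captured — 1 item.

['7218']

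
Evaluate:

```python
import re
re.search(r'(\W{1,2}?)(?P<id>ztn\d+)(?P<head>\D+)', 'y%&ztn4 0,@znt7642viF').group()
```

The pattern matches 1 to 2 of a non-word character (lazy) (captured); then the literal 'ztn', then one or more of a digit (captured as 'id'); then one or more of a non-digit (captured as 'head').
`re.search` scans for the first position where the pattern succeeds.
The match spans [1:8] → '%&ztn4 '.
Captured: group 1 = '%&', group 2 = 'ztn4', group 3 = ' '.

'%&ztn4 '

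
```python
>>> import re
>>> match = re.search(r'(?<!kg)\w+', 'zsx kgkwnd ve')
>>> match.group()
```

'zsx'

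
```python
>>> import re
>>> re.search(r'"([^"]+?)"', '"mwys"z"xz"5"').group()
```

Unlike `match`, `search` isn't anchored — it looks for the pattern anywhere in the string.
The match spans [0:6] → '"mwys"'.
Captured: group 1 = 'mwys'.

'"mwys"'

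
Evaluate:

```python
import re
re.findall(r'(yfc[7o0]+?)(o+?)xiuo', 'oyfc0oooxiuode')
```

[('yfc0', 'ooo')]

The `?` after the quantifier makes it lazy — it takes as little as possible before letting the rest of the pattern try.
`findall` packs the 2 group values into a tuple for every match.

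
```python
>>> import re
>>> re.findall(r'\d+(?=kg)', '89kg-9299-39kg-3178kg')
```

The lookaround is zero-width — it requires the adjacent text to match without consuming it, so the asserted text isn't part of the match.
Scanning left to right: at [0:2] → '89'; at [10:12] → '39'; at [15:19] → '3178'.
No capturing groups, so `findall` returns the 3 full match strings.

['89', '39', '3178']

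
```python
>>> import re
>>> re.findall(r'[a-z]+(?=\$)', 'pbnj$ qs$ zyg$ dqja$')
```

The lookaround is zero-width — it requires the adjacent text to match without consuming it, so the asserted text isn't part of the match.
No capturing groups, so `findall` returns the 4 full match strings.

['pbnj', 'qs', 'zyg', 'dqja']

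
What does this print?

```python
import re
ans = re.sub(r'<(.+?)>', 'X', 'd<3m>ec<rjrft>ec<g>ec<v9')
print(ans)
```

A `+?`/`*?`/`{m,n}?` starts at its minimum and grows only as far as needed for what follows to match.
Matches: at [1:5] → '<3m>'; at [7:14] → '<rjrft>'; at [16:19] → '<g>'.
Each match is replaced by 'X'.

dXecXecXec<v9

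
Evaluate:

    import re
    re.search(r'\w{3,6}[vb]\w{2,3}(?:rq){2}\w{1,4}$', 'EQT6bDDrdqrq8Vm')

None

Pattern: 3 to 6 of a word character, then one of [vb]; then 2 to 3 of a word character, then the literal 'rq' repeated 2 times, then 1 to 4 of a word character; then anchored at the end.
`re.search` tries every starting position until one works.
Here nothing in the string fits, so the call returns None.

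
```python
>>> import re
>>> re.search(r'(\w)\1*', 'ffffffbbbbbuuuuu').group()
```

'ffffff'

A backreference is literal: `\1` must see the identical characters the first group matched.
The match spans [0:6] → 'ffffff'.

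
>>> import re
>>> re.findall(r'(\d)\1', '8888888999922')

['8', '8', '8', '9', '9', '2']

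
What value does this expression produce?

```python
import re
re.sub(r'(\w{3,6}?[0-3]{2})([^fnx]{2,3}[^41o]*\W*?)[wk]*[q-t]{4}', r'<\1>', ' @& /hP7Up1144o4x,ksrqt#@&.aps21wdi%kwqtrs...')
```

' @& /hP7Up1144o4x,ksrqt#@&.<aps21>...'

Pattern: 3 to 6 of a word character (lazy), then exactly 2 of a character in [0-3] (captured); then 2 to 3 of any character except [fnx], then zero or more of any character except [41o], then zero or more of a non-word character (lazy) (captured); then zero or more of one of [wk], then exactly 4 of a character in [q-t].
Matches: at [27:42] → 'aps21wdi%kwqtrs'.
`\1` in the replacement pulls in group 1's text for each match.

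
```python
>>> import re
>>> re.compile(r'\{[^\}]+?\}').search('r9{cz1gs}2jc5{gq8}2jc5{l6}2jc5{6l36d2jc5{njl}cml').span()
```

(2, 9)

`search` walks the string left to right and returns the first match it finds.
The match spans [2:9] → '{cz1gs}'.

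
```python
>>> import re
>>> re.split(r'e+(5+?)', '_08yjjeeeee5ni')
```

Because the pattern has a capturing group, `split` also inserts each captured text between the pieces.

['_08yjj', '5', 'ni']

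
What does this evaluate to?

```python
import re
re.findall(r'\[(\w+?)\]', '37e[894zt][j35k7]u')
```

['894zt', 'j35k7']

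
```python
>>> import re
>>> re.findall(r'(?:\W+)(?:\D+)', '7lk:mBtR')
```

[':mBtR']

The pattern matches one or more of a non-word character (non-capturing group); then one or more of a non-digit (non-capturing group).
Matches: at [3:8] → ':mBtR'.
With no groups in the pattern, `findall` gives back each whole match — 1 here.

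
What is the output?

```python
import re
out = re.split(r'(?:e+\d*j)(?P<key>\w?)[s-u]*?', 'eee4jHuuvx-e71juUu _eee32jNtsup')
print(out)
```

['', 'H', 'uuvx-', 'u', 'Uu _', 'N', 'tsup']

The pattern matches one or more of a literal 'e', then zero or more of a digit, then the literal 'j' (non-capturing group); then optionally a word character (captured as 'key'); then zero or more of a character in [s-u] (lazy).
A `+?`/`*?`/`{m,n}?` starts at its minimum and grows only as far as needed for what follows to match.
Matches to split on: at [0:6] → 'eee4jH'; at [11:16] → 'e71ju'; at [20:27] → 'eee32jN'.
The group in the pattern means `split` returns the separators' captures alongside the pieces.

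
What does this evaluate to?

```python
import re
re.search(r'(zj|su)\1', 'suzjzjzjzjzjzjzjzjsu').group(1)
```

The backreference `\1` re-matches whatever the first group consumed, character for character.
`re.search` tries every starting position until one works.
The match spans [2:6] → 'zjzj'.
Captured: group 1 = 'zj'.

'zj'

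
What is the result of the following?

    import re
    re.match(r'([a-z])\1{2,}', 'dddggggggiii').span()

(0, 3)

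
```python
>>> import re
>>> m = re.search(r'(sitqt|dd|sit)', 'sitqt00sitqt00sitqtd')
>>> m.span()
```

(0, 5)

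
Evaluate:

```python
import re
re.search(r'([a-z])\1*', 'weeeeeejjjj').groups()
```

The backreference `\1` re-matches whatever the first group consumed, character for character.
`search` walks the string left to right and returns the first match it finds.
The match spans [0:1] → 'w'.
Captured: group 1 = 'w'.

('w',)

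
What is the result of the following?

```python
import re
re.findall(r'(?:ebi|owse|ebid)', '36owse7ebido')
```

['owse', 'ebi']

The regex engine tests alternatives in the order written; an earlier branch that matches wins even if a later one would match more.
Walking the string: at [2:6] → 'owse'; at [7:10] → 'ebi'.
With no groups in the pattern, `findall` gives back each whole match — 2 here.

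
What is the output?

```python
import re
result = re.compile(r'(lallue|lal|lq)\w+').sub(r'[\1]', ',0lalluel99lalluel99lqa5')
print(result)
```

,0[lallue]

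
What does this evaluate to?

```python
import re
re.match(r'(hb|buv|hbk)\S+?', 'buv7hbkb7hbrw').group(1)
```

'buv'

`match` is anchored at position 0; if the pattern doesn't fit there, it returns None.
The match spans [0:4] → 'buv7'.
Captured: group 1 = 'buv'.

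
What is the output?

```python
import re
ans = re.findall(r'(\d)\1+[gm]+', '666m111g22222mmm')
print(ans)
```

The backreference `\1` re-matches whatever the first group consumed, character for character.
Walking the string: at [0:4] match '666m', group 1 = '6'; at [4:8] match '111g', group 1 = '1'; at [8:16] match '22222mmm', group 1 = '2'.
One capturing group, so `findall` returns just the captured substring from each match — 3 in all.

['6', '1', '2']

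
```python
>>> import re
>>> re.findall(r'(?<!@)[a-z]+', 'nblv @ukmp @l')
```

['nblv', 'kmp']

The negative lookahead/lookbehind blocks any match where the forbidden context is present.
Walking the string: at [0:4] → 'nblv'; at [7:10] → 'kmp'.
No capturing groups, so `findall` returns the 2 full match strings.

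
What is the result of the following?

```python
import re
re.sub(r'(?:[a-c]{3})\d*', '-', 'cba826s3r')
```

'-s3r'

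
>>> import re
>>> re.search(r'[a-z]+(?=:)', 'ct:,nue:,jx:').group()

'ct'

Because the assertion is zero-width, the text it checks is not consumed and won't appear in the result.
`search` walks the string left to right and returns the first match it finds.
The match spans [0:2] → 'ct'.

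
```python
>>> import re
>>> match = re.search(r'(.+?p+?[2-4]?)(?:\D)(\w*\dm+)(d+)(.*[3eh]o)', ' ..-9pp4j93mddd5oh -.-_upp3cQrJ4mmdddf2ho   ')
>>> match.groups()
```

(' ..-9p', '4j93m', 'ddd', '5oh -.-_upp3cQrJ4mmdddf2ho')

This matches one or more of any character (lazy), then one or more of the literal 'p' (lazy), then optionally a character in [2-4] (captured); then a non-digit (non-capturing group); then zero or more of a word character, then a digit, then one or more of the literal 'm' (captured); then one or more of a literal 'd' (captured); then zero or more of any character, then one of [3eh], then a literal 'o' (captured).
Unlike `match`, `search` isn't anchored — it looks for the pattern anywhere in the string.
The match spans [0:41] → ' ..-9pp4j93mddd5oh -.-_upp3cQrJ4mmdddf2ho'.
Captured: group 1 = ' ..-9p', group 2 = '4j93m', group 3 = 'ddd', group 4 = '5oh -.-_upp3cQrJ4mmdddf2ho'.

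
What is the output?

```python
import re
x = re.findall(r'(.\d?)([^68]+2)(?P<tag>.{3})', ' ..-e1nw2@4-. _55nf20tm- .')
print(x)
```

[(' ', '..-e1nw2@4-. _55nf2', '0tm')]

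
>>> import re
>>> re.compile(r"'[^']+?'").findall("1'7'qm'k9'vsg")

Walking the string: at [1:4] → "'7'"; at [6:10] → "'k9'".
No capturing groups, so `findall` returns the 2 full match strings.

["'7'", "'k9'"]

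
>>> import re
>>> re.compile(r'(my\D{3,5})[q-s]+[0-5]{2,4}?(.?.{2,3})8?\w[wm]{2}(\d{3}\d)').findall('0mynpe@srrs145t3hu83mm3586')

[('mynpe@s', 't3hu', '3586')]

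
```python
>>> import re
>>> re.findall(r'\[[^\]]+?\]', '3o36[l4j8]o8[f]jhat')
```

['[l4j8]', '[f]']

No capturing groups, so `findall` returns the 2 full match strings.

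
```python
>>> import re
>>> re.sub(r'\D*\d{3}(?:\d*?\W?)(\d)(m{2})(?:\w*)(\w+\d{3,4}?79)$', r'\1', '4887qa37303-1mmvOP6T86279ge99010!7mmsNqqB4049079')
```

The pattern matches zero or more of a non-digit, then exactly 3 of a digit; then zero or more of a digit (lazy), then optionally a non-word character (non-capturing group); then a digit (captured); then exactly 2 of a literal 'm' (captured); then zero or more of a word character (non-capturing group); then one or more of a word character, then 3 to 4 of a digit (lazy), then the literal '79' (captured); then anchored at the end.
`\1` in the replacement pulls in group 1's text for each match.

'4887qa37303-1mmvOP6T862797'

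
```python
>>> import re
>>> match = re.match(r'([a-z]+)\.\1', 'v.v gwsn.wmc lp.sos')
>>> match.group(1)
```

'v'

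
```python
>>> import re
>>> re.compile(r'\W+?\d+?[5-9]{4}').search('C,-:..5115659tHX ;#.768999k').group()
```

',-:..5115659'

The match spans [1:13] → ',-:..5115659'.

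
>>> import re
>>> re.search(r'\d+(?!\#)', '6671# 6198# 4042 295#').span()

`(?!…)`/`(?<!…)` only lets a position through if the neighbouring text does NOT match; no characters are consumed.
`search` walks the string left to right and returns the first match it finds.
The match spans [0:3] → '667'.

(0, 3)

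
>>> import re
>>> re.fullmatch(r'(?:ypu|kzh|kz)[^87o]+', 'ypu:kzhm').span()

(0, 8)

`re.fullmatch` requires the pattern to consume the entire string.
The match spans [0:8] → 'ypu:kzhm'.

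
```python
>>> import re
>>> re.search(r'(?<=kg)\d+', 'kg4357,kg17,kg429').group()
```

'4357'

The `(?=…)`/`(?<=…)` assertion just peeks at neighbouring text; it doesn't advance the match position.
`re.search` tries every starting position until one works.
The match spans [2:6] → '4357'.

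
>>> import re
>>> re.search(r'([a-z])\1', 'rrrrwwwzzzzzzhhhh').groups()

`\1` is not a pattern — it's the concrete string captured by group 1, re-applied verbatim.
`re.search` scans for the first position where the pattern succeeds.
The match spans [0:2] → 'rr'.
Captured: group 1 = 'r'.

('r',)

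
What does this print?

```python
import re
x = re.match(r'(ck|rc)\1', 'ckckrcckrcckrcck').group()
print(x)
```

ckck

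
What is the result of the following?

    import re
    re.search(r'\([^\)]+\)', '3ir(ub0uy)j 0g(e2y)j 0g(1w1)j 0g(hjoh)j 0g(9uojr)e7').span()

(3, 10)

`re.search` tries every starting position until one works.
The match spans [3:10] → '(ub0uy)'.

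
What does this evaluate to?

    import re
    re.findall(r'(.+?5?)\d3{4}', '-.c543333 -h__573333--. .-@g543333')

['-.c5', ' -h__5', '--. .-@g5']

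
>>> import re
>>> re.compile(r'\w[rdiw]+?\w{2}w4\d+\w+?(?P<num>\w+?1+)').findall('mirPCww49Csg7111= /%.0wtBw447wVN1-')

This matches a word character, then one or more of one of [rdiw] (lazy), then exactly 2 of a word character; then the literal 'w4', then one or more of a digit; then one or more of a word character (lazy); then one or more of a word character (lazy), then one or more of the literal '1' (captured as 'num').
Because the quantifier is non-greedy, it stops expanding at the earliest point where the rest of the pattern can succeed.
Matches: at [21:33] match '0wtBw447wVN1', group 1 = 'VN1'.
One capturing group, so `findall` returns just the captured substring from the one match — 1 in all.

['VN1']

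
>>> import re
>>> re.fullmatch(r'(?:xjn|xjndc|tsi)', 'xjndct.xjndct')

None

For `fullmatch`, every character of the input must be accounted for by the pattern.
Here the pattern can't cover the whole string, so the call returns None.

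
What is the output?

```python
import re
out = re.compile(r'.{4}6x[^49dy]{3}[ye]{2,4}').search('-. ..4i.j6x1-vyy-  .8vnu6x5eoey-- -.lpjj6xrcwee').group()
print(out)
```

The pattern matches exactly 4 of any character, then the literal '6x', then exactly 3 of any character except [49dy]; then 2 to 4 of one of [ye].
The match spans [5:16] → '4i.j6x1-vyy'.

4i.j6x1-vyy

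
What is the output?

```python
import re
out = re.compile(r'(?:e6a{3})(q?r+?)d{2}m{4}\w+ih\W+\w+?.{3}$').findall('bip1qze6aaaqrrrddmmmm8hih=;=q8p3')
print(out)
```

['qrrr']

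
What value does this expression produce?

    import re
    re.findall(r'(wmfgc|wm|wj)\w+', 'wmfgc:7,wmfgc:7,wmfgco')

The regex engine tests alternatives in the order written; an earlier branch that matches wins even if a later one would match more.
Walking the string: at [0:5] match 'wmfgc', group 1 = 'wm'; at [8:13] match 'wmfgc', group 1 = 'wm'; at [16:22] match 'wmfgco', group 1 = 'wmfgc'.
Because there's exactly one group, `findall` drops the full match and keeps group 1 from each hit.

['wm', 'wm', 'wmfgc']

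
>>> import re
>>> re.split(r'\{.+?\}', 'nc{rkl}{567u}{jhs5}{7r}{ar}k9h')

With the lazy modifier that quantifier settles for the fewest repetitions that let the rest of the pattern succeed (the atoms after it are unaffected and can still be greedy).
Matches to split on: at [2:7] → '{rkl}'; at [7:13] → '{567u}'; at [13:19] → '{jhs5}'; at [19:23] → '{7r}'; at [23:27] → '{ar}'.
The string is cut at each match, leaving 6 pieces.

['nc', '', '', '', '', 'k9h']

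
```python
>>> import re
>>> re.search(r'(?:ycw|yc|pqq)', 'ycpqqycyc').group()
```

`search` walks the string left to right and returns the first match it finds.
The match spans [0:2] → 'yc'.

'yc'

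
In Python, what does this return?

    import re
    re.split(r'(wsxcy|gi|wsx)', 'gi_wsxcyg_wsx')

Alternation tries branches left to right and keeps the first one that lets the overall match succeed at that position.
The group in the pattern means `split` returns the separators' captures alongside the pieces.

['', 'gi', '_', 'wsxcy', 'g_', 'wsx', '']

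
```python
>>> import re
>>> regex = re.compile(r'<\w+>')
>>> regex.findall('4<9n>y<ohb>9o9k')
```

['<9n>', '<ohb>']

Walking the string: at [1:5] → '<9n>'; at [6:11] → '<ohb>'.
Since nothing is captured, `findall` lists the 2 matched substrings directly.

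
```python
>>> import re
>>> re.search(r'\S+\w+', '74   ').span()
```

(0, 2)

Pattern: one or more of a non-whitespace character; then one or more of a word character.
`re.search` scans for the first position where the pattern succeeds.
The match spans [0:2] → '74'.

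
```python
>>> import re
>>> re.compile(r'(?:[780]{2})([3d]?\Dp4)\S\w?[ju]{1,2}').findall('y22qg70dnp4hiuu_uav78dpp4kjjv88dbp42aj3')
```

Pattern: exactly 2 of one of [780] (non-capturing group); then optionally one of [3d], then a non-digit, then the literal 'p4' (captured); then a non-whitespace character; then optionally a word character, then 1 to 2 of one of [ju].
Scanning left to right: at [5:15] match '70dnp4hiuu', group 1 = 'dnp4'; at [19:28] match '78dpp4kjj', group 1 = 'dpp4'; at [29:38] match '88dbp42aj', group 1 = 'dbp4'.
One capturing group, so `findall` returns just the captured substring from each match — 3 in all.

['dnp4', 'dpp4', 'dbp4']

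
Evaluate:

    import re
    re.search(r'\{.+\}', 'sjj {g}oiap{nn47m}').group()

The match spans [4:18] → '{g}oiap{nn47m}'.

'{g}oiap{nn47m}'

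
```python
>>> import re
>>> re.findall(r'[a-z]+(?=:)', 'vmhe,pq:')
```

['pq']

Lookahead/lookbehind check context without consuming it, so the matched span excludes the asserted characters.
Scanning left to right: at [5:7] → 'pq'.
Since nothing is captured, `findall` lists the 1 matched substring directly.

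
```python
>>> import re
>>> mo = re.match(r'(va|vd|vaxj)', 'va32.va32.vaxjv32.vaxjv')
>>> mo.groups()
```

('va',)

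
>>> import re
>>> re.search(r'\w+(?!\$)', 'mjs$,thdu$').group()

`(?!…)`/`(?<!…)` only lets a position through if the neighbouring text does NOT match; no characters are consumed.
Unlike `match`, `search` isn't anchored — it looks for the pattern anywhere in the string.
The match spans [0:2] → 'mj'.

'mj'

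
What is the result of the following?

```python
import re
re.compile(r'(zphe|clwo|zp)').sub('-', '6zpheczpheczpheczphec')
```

`|` is ordered: at each position the engine commits to the first alternative that works.
Every occurrence is swapped for '-'.

'6-c-c-c-c'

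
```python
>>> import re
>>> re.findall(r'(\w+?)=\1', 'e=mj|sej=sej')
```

The backreference `\1` re-matches whatever the first group consumed, character for character.
Because there's exactly one group, `findall` drops the full match and keeps group 1 from the one hit.

['sej']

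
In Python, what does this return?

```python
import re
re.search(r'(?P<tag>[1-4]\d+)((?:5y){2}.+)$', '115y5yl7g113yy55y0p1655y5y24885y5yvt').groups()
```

The pattern matches a character in [1-4], then one or more of a digit (captured as 'tag'); then the literal '5y' repeated 2 times, then one or more of any character (captured); then anchored at the end.
`re.search` tries every starting position until one works.
The match spans [0:36] → '115y5yl7g113yy55y0p1655y5y24885y5yvt'.
Captured: group 1 = '11', group 2 = '5y5yl7g113yy55y0p1655y5y24885y5yvt'.

('11', '5y5yl7g113yy55y0p1655y5y24885y5yvt')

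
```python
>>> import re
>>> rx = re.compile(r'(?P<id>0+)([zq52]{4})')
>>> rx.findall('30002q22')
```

[('000', '2q22')]

Pattern: one or more of a literal '0' (captured as 'id'); then exactly 4 of one of [zq52] (captured).
Walking the string: at [1:8] match '0002q22', groups = ('000', '2q22').
Multiple groups make `findall` return tuples — one 2-tuple for the one match.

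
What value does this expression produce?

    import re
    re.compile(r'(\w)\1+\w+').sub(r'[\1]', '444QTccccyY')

'[4]'

`\1` has to match the exact text group 1 already captured.
Each match is replaced using the text its own group 1 captured.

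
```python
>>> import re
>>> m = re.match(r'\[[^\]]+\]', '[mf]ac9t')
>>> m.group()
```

`re.match` won't scan ahead — the pattern has to work from the very first character.
The match spans [0:4] → '[mf]'.

'[mf]'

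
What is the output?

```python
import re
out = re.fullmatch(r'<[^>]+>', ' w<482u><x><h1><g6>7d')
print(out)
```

`re.fullmatch` is like wrapping the pattern in `^…$` (in single-line mode).
Here there's no way to consume every character, so the call returns None.

None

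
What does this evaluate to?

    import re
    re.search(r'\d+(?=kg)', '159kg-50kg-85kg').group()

'159'

The `(?=…)`/`(?<=…)` assertion just peeks at neighbouring text; it doesn't advance the match position.
Unlike `match`, `search` isn't anchored — it looks for the pattern anywhere in the string.
The match spans [0:3] → '159'.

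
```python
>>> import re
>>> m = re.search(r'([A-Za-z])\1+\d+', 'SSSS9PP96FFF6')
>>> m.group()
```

The backreference `\1` re-matches whatever the first group consumed, character for character.
`search` walks the string left to right and returns the first match it finds.
The match spans [0:5] → 'SSSS9'.
Captured: group 1 = 'S'.

'SSSS9'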